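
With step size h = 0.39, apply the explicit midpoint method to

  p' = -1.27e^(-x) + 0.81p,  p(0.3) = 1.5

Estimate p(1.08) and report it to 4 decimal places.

2.0629

Midpoint: k1 = f(x_n, p_n); k2 = f(x_n + h/2, p_n + (h/2)·k1); p_{n+1} = p_n + h·k2.
x=0.300000, p=1.500000:
  k1 = f(0.300000, 1.500000) = 0.274161
  k2 = f(0.495000, 1.553461) = 0.484149
  p ← 1.500000 + 0.39·0.484149 = 1.688818
x=0.690000, p=1.688818:
  k1 = f(0.690000, 1.688818) = 0.730941
  k2 = f(0.885000, 1.831351) = 0.959248
  p ← 1.688818 + 0.39·0.959248 = 2.062925
p(1.08) ≈ 2.0629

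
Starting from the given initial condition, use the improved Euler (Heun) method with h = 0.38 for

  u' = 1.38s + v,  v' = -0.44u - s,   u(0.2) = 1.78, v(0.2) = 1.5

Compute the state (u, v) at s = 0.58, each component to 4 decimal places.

2.4835, 0.9978

Heun on (u,v): k1 = f(s_n, state_n); k2 = f(s_n + h, state_n + h·k1); state_{n+1} = state_n + (h/2)·(k1 + k2).
0.200000: (1.780000, 1.500000)
  k1 = (1.776000, -0.983200)
  predictor → (2.454880, 1.126384)
  k2 = (1.926784, -1.660147)
  → (2.483529, 0.997764)
(u(0.58), v(0.58)) ≈ (2.4835, 0.9978)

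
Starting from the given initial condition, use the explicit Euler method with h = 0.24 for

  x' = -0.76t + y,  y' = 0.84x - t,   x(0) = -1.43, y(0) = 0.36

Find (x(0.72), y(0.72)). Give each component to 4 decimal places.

-1.5193, -0.6482

Euler on (x,y): x_{n+1} = x_n + h·x', y_{n+1} = y_n + h·y'.
0.000000: (-1.430000, 0.360000); f=(0.360000, -1.201200) → (-1.343600, 0.071712)
0.240000: (-1.343600, 0.071712); f=(-0.110688, -1.368624) → (-1.370165, -0.256758)
0.480000: (-1.370165, -0.256758); f=(-0.621558, -1.630939) → (-1.519339, -0.648183)
(x(0.72), y(0.72)) ≈ (-1.5193, -0.6482)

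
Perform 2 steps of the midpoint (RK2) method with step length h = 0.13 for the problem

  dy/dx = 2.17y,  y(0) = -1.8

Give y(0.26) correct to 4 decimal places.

-3.1453

Midpoint: k1 = f(x_n, y_n); k2 = f(x_n + h/2, y_n + (h/2)·k1); y_{n+1} = y_n + h·k2.
x=0.000000, y=-1.800000:
  k1 = f(0.000000, -1.800000) = -3.906000
  k2 = f(0.065000, -2.053890) = -4.456941
  y ← -1.800000 + 0.13·(-4.456941) = -2.379402
x=0.130000, y=-2.379402:
  k1 = f(0.130000, -2.379402) = -5.163303
  k2 = f(0.195000, -2.715017) = -5.891587
  y ← -2.379402 + 0.13·(-5.891587) = -3.145309
y(0.26) ≈ -3.1453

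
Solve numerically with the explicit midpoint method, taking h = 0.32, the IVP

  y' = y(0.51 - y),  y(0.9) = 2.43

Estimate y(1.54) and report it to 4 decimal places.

Midpoint: k1 = f(x_n, y_n); k2 = f(x_n + h/2, y_n + (h/2)·k1); y_{n+1} = y_n + h·k2.
x=0.900000, y=2.430000:
  k1 = f(0.900000, 2.430000) = -4.665600
  k2 = f(1.060000, 1.683504) = -1.975599
  y ← 2.430000 + 0.32·(-1.975599) = 1.797808
x=1.220000, y=1.797808:
  k1 = f(1.220000, 1.797808) = -2.315233
  k2 = f(1.380000, 1.427371) = -1.309429
  y ← 1.797808 + 0.32·(-1.309429) = 1.378791
y(1.54) ≈ 1.3788

1.3788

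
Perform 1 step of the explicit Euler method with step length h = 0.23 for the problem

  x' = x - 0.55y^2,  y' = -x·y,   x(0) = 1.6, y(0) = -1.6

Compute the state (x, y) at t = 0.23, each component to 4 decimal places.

1.6442, -1.0112

Euler on (x,y): x_{n+1} = x_n + h·x', y_{n+1} = y_n + h·y'.
0.000000: (1.600000, -1.600000); f=(0.192000, 2.560000) → (1.644160, -1.011200)
(x(0.23), y(0.23)) ≈ (1.6442, -1.0112)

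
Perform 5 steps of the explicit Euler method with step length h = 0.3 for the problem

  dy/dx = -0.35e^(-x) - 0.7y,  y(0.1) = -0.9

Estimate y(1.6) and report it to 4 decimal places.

Euler: y_{n+1} = y_n + h·f(x_n, y_n).
x=0.100000, y=-0.900000: f=0.313307 → y ← -0.900000 + 0.3·0.313307 = -0.806008
x=0.400000, y=-0.806008: f=0.329594 → y ← -0.806008 + 0.3·0.329594 = -0.707130
x=0.700000, y=-0.707130: f=0.321186 → y ← -0.707130 + 0.3·0.321186 = -0.610774
x=1.000000, y=-0.610774: f=0.298784 → y ← -0.610774 + 0.3·0.298784 = -0.521139
x=1.300000, y=-0.521139: f=0.269411 → y ← -0.521139 + 0.3·0.269411 = -0.440316
y(1.6) ≈ -0.4403

-0.4403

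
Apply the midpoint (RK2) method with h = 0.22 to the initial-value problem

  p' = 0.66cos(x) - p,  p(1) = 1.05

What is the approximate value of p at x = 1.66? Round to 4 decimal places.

0.6067

Midpoint: k1 = f(x_n, p_n); k2 = f(x_n + h/2, p_n + (h/2)·k1); p_{n+1} = p_n + h·k2.
x=1.000000, p=1.050000:
  k1 = f(1.000000, 1.050000) = -0.693400
  k2 = f(1.110000, 0.973726) = -0.680249
  p ← 1.050000 + 0.22·(-0.680249) = 0.900345
x=1.220000, p=0.900345:
  k1 = f(1.220000, 0.900345) = -0.673539
  k2 = f(1.330000, 0.826256) = -0.668862
  p ← 0.900345 + 0.22·(-0.668862) = 0.753196
x=1.440000, p=0.753196:
  k1 = f(1.440000, 0.753196) = -0.667116
  k2 = f(1.550000, 0.679813) = -0.666088
  p ← 0.753196 + 0.22·(-0.666088) = 0.606656
p(1.66) ≈ 0.6067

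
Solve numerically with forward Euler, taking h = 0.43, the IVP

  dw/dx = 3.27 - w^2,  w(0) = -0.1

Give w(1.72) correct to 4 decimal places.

Euler: w_{n+1} = w_n + h·f(x_n, w_n).
x=0.000000, w=-0.100000: f=3.260000 → w ← -0.100000 + 0.43·3.260000 = 1.301800
x=0.430000, w=1.301800: f=1.575317 → w ← 1.301800 + 0.43·1.575317 = 1.979186
x=0.860000, w=1.979186: f=-0.647178 → w ← 1.979186 + 0.43·(-0.647178) = 1.700900
x=1.290000, w=1.700900: f=0.376940 → w ← 1.700900 + 0.43·0.376940 = 1.862984
w(1.72) ≈ 1.8630

1.8630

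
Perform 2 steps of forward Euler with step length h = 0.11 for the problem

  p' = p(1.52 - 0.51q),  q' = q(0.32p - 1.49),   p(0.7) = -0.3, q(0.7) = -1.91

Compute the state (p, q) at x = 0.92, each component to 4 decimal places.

Euler on (p,q): p_{n+1} = p_n + h·p', q_{n+1} = q_n + h·q'.
0.700000: (-0.300000, -1.910000); f=(-0.748230, 3.029260) → (-0.382305, -1.576781)
0.810000: (-0.382305, -1.576781); f=(-0.888538, 2.542304) → (-0.480044, -1.297128)
(p(0.92), q(0.92)) ≈ (-0.4800, -1.2971)

-0.4800, -1.2971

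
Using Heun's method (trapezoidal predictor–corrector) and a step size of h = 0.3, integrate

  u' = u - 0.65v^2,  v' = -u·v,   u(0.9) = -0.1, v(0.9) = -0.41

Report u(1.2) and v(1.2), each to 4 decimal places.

Heun on (u,v): k1 = f(t_n, state_n); k2 = f(t_n + h, state_n + h·k1); state_{n+1} = state_n + (h/2)·(k1 + k2).
0.900000: (-0.100000, -0.410000)
  k1 = (-0.209265, -0.041000)
  predictor → (-0.162780, -0.422300)
  k2 = (-0.278699, -0.068742)
  → (-0.173195, -0.426461)
(u(1.2), v(1.2)) ≈ (-0.1732, -0.4265)

-0.1732, -0.4265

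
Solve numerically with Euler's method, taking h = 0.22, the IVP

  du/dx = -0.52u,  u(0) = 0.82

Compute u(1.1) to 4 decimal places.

Euler: u_{n+1} = u_n + h·f(x_n, u_n).
x=0.000000, u=0.820000: f=-0.426400 → u ← 0.820000 + 0.22·(-0.426400) = 0.726192
x=0.220000, u=0.726192: f=-0.377620 → u ← 0.726192 + 0.22·(-0.377620) = 0.643116
x=0.440000, u=0.643116: f=-0.334420 → u ← 0.643116 + 0.22·(-0.334420) = 0.569543
x=0.660000, u=0.569543: f=-0.296162 → u ← 0.569543 + 0.22·(-0.296162) = 0.504387
x=0.880000, u=0.504387: f=-0.262281 → u ← 0.504387 + 0.22·(-0.262281) = 0.446686
u(1.1) ≈ 0.4467

0.4467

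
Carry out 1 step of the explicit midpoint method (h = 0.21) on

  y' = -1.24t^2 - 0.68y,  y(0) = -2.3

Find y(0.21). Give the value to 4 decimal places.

-1.9979

Midpoint: k1 = f(t_n, y_n); k2 = f(t_n + h/2, y_n + (h/2)·k1); y_{n+1} = y_n + h·k2.
t=0.000000, y=-2.300000:
  k1 = f(0.000000, -2.300000) = 1.564000
  k2 = f(0.105000, -2.135780) = 1.438659
  y ← -2.300000 + 0.21·1.438659 = -1.997882
y(0.21) ≈ -1.9979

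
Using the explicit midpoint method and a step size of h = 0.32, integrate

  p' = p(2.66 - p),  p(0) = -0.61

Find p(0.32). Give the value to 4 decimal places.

Midpoint: k1 = f(t_n, p_n); k2 = f(t_n + h/2, p_n + (h/2)·k1); p_{n+1} = p_n + h·k2.
t=0.000000, p=-0.610000:
  k1 = f(0.000000, -0.610000) = -1.994700
  k2 = f(0.160000, -0.929152) = -3.334868
  p ← -0.610000 + 0.32·(-3.334868) = -1.677158
p(0.32) ≈ -1.6772

-1.6772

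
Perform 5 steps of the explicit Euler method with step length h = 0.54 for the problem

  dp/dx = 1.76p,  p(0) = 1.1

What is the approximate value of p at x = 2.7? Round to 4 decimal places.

31.0464

Euler: p_{n+1} = p_n + h·f(x_n, p_n).
x=0.000000, p=1.100000: f=1.936000 → p ← 1.100000 + 0.54·1.936000 = 2.145440
x=0.540000, p=2.145440: f=3.775974 → p ← 2.145440 + 0.54·3.775974 = 4.184466
x=1.080000, p=4.184466: f=7.364660 → p ← 4.184466 + 0.54·7.364660 = 8.161383
x=1.620000, p=8.161383: f=14.364034 → p ← 8.161383 + 0.54·14.364034 = 15.917961
x=2.160000, p=15.917961: f=28.015611 → p ← 15.917961 + 0.54·28.015611 = 31.046391
p(2.7) ≈ 31.0464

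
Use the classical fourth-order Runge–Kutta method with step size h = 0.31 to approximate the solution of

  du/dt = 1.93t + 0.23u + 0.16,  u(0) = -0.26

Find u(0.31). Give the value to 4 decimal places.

-0.1328

RK4: k1 = f(t_n, u_n); k2 = f(t_n + h/2, u_n + (h/2)·k1); k3 = f(t_n + h/2, u_n + (h/2)·k2); k4 = f(t_n + h, u_n + h·k3); u_{n+1} = u_n + (h/6)·(k1 + 2k2 + 2k3 + k4).
t=0.000000, u=-0.260000:
  k1 = f(0.000000, -0.260000) = 0.100200
  k2 = f(0.155000, -0.244469) = 0.402922
  k3 = f(0.155000, -0.197547) = 0.413714
  k4 = f(0.310000, -0.131749) = 0.727998
  u ← -0.260000 + (0.31/6)·(k1 + 2k2 + 2k3 + k4) = -0.132824
u(0.31) ≈ -0.1328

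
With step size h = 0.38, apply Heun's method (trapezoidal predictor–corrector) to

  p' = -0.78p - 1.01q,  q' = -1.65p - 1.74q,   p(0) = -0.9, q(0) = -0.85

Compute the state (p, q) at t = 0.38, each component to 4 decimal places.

Heun on (p,q): k1 = f(t_n, state_n); k2 = f(t_n + h, state_n + h·k1); state_{n+1} = state_n + (h/2)·(k1 + k2).
0.000000: (-0.900000, -0.850000)
  k1 = (1.560500, 2.964000)
  predictor → (-0.307010, 0.276320)
  k2 = (-0.039615, 0.025770)
  → (-0.611032, -0.281944)
(p(0.38), q(0.38)) ≈ (-0.6110, -0.2819)

-0.6110, -0.2819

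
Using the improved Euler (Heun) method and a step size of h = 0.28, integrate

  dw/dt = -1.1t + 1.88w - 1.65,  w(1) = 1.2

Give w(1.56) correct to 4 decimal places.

Heun: k1 = f(t_n, w_n); k2 = f(t_n + h, w_n + h·k1); w_{n+1} = w_n + (h/2)·(k1 + k2).
t=1.000000, w=1.200000:
  k1 = f(1.000000, 1.200000) = -0.494000
  k2 = f(1.280000, 1.061680) = -1.062042
  w ← 1.200000 + (0.28/2)·(-0.494000 + (-1.062042)) = 0.982154
t=1.280000, w=0.982154:
  k1 = f(1.280000, 0.982154) = -1.211550
  k2 = f(1.560000, 0.642920) = -2.157310
  w ← 0.982154 + (0.28/2)·(-1.211550 + (-2.157310)) = 0.510514
w(1.56) ≈ 0.5105

0.5105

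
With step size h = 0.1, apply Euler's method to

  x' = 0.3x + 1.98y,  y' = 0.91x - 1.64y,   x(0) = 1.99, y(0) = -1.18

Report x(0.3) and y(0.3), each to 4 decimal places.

1.6618, -0.2690

Euler on (x,y): x_{n+1} = x_n + h·x', y_{n+1} = y_n + h·y'.
0.000000: (1.990000, -1.180000); f=(-1.739400, 3.746100) → (1.816060, -0.805390)
0.100000: (1.816060, -0.805390); f=(-1.049854, 2.973454) → (1.711075, -0.508045)
0.200000: (1.711075, -0.508045); f=(-0.492606, 2.390271) → (1.661814, -0.269017)
(x(0.3), y(0.3)) ≈ (1.6618, -0.2690)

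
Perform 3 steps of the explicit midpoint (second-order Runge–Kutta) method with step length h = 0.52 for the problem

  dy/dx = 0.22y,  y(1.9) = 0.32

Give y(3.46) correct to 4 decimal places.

0.4507

Midpoint: k1 = f(x_n, y_n); k2 = f(x_n + h/2, y_n + (h/2)·k1); y_{n+1} = y_n + h·k2.
x=1.900000, y=0.320000:
  k1 = f(1.900000, 0.320000) = 0.070400
  k2 = f(2.160000, 0.338304) = 0.074427
  y ← 0.320000 + 0.52·0.074427 = 0.358702
x=2.420000, y=0.358702:
  k1 = f(2.420000, 0.358702) = 0.078914
  k2 = f(2.680000, 0.379220) = 0.083428
  y ← 0.358702 + 0.52·0.083428 = 0.402085
x=2.940000, y=0.402085:
  k1 = f(2.940000, 0.402085) = 0.088459
  k2 = f(3.200000, 0.425084) = 0.093518
  y ← 0.402085 + 0.52·0.093518 = 0.450714
y(3.46) ≈ 0.4507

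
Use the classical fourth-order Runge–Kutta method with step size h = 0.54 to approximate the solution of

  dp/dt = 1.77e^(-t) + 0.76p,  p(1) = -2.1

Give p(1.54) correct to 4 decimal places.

-2.8232

RK4: k1 = f(t_n, p_n); k2 = f(t_n + h/2, p_n + (h/2)·k1); k3 = f(t_n + h/2, p_n + (h/2)·k2); k4 = f(t_n + h, p_n + h·k3); p_{n+1} = p_n + (h/6)·(k1 + 2k2 + 2k3 + k4).
t=1.000000, p=-2.100000:
  k1 = f(1.000000, -2.100000) = -0.944853
  k2 = f(1.270000, -2.355110) = -1.292812
  k3 = f(1.270000, -2.449059) = -1.364213
  k4 = f(1.540000, -2.836675) = -1.776418
  p ← -2.100000 + (0.54/6)·(k1 + 2k2 + 2k3 + k4) = -2.823179
p(1.54) ≈ -2.8232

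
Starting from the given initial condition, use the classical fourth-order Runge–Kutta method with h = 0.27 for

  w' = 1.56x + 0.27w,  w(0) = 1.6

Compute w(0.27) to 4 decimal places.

1.7793

RK4: k1 = f(x_n, w_n); k2 = f(x_n + h/2, w_n + (h/2)·k1); k3 = f(x_n + h/2, w_n + (h/2)·k2); k4 = f(x_n + h, w_n + h·k3); w_{n+1} = w_n + (h/6)·(k1 + 2k2 + 2k3 + k4).
x=0.000000, w=1.600000:
  k1 = f(0.000000, 1.600000) = 0.432000
  k2 = f(0.135000, 1.658320) = 0.658346
  k3 = f(0.135000, 1.688877) = 0.666597
  k4 = f(0.270000, 1.779981) = 0.901795
  w ← 1.600000 + (0.27/6)·(k1 + 2k2 + 2k3 + k4) = 1.779266
w(0.27) ≈ 1.7793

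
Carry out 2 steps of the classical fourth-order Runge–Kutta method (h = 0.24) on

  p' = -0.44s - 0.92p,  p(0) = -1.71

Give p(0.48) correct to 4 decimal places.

-1.1435

RK4: k1 = f(s_n, p_n); k2 = f(s_n + h/2, p_n + (h/2)·k1); k3 = f(s_n + h/2, p_n + (h/2)·k2); k4 = f(s_n + h, p_n + h·k3); p_{n+1} = p_n + (h/6)·(k1 + 2k2 + 2k3 + k4).
s=0.000000, p=-1.710000:
  k1 = f(0.000000, -1.710000) = 1.573200
  k2 = f(0.120000, -1.521216) = 1.346719
  k3 = f(0.120000, -1.548394) = 1.371722
  k4 = f(0.240000, -1.380787) = 1.164724
  p ← -1.710000 + (0.24/6)·(k1 + 2k2 + 2k3 + k4) = -1.383008
s=0.240000, p=-1.383008:
  k1 = f(0.240000, -1.383008) = 1.166767
  k2 = f(0.360000, -1.242996) = 0.985156
  k3 = f(0.360000, -1.264789) = 1.005206
  k4 = f(0.480000, -1.141758) = 0.839218
  p ← -1.383008 + (0.24/6)·(k1 + 2k2 + 2k3 + k4) = -1.143539
p(0.48) ≈ -1.1435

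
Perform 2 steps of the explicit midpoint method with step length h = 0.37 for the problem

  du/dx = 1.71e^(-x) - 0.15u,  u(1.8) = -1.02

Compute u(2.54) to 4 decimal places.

-0.7754

Midpoint: k1 = f(x_n, u_n); k2 = f(x_n + h/2, u_n + (h/2)·k1); u_{n+1} = u_n + h·k2.
x=1.800000, u=-1.020000:
  k1 = f(1.800000, -1.020000) = 0.435661
  k2 = f(1.985000, -0.939403) = 0.375831
  u ← -1.020000 + 0.37·0.375831 = -0.880942
x=2.170000, u=-0.880942:
  k1 = f(2.170000, -0.880942) = 0.327385
  k2 = f(2.355000, -0.820376) = 0.285324
  u ← -0.880942 + 0.37·0.285324 = -0.775372
u(2.54) ≈ -0.7754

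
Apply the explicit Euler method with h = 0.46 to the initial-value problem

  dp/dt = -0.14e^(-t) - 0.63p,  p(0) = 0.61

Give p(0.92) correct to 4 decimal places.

Euler: p_{n+1} = p_n + h·f(t_n, p_n).
t=0.000000, p=0.610000: f=-0.524300 → p ← 0.610000 + 0.46·(-0.524300) = 0.368822
t=0.460000, p=0.368822: f=-0.320738 → p ← 0.368822 + 0.46·(-0.320738) = 0.221283
p(0.92) ≈ 0.2213

0.2213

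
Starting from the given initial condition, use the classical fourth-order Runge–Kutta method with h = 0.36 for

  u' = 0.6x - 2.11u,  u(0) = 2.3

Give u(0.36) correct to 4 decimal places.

1.1113

RK4: k1 = f(x_n, u_n); k2 = f(x_n + h/2, u_n + (h/2)·k1); k3 = f(x_n + h/2, u_n + (h/2)·k2); k4 = f(x_n + h, u_n + h·k3); u_{n+1} = u_n + (h/6)·(k1 + 2k2 + 2k3 + k4).
x=0.000000, u=2.300000:
  k1 = f(0.000000, 2.300000) = -4.853000
  k2 = f(0.180000, 1.426460) = -2.901831
  k3 = f(0.180000, 1.777670) = -3.642885
  k4 = f(0.360000, 0.988561) = -1.869865
  u ← 2.300000 + (0.36/6)·(k1 + 2k2 + 2k3 + k4) = 1.111262
u(0.36) ≈ 1.1113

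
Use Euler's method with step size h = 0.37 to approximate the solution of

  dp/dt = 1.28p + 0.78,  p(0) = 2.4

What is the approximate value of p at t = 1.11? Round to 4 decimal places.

9.0204

Euler: p_{n+1} = p_n + h·f(t_n, p_n).
t=0.000000, p=2.400000: f=3.852000 → p ← 2.400000 + 0.37·3.852000 = 3.825240
t=0.370000, p=3.825240: f=5.676307 → p ← 3.825240 + 0.37·5.676307 = 5.925474
t=0.740000, p=5.925474: f=8.364606 → p ← 5.925474 + 0.37·8.364606 = 9.020378
p(1.11) ≈ 9.0204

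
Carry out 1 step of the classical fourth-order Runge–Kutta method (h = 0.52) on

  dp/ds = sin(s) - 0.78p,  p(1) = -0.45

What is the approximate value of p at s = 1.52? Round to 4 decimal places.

0.1046

RK4: k1 = f(s_n, p_n); k2 = f(s_n + h/2, p_n + (h/2)·k1); k3 = f(s_n + h/2, p_n + (h/2)·k2); k4 = f(s_n + h, p_n + h·k3); p_{n+1} = p_n + (h/6)·(k1 + 2k2 + 2k3 + k4).
s=1.000000, p=-0.450000:
  k1 = f(1.000000, -0.450000) = 1.192471
  k2 = f(1.260000, -0.139958) = 1.061257
  k3 = f(1.260000, -0.174073) = 1.087867
  k4 = f(1.520000, 0.115691) = 0.908471
  p ← -0.450000 + (0.52/6)·(k1 + 2k2 + 2k3 + k4) = 0.104597
p(1.52) ≈ 0.1046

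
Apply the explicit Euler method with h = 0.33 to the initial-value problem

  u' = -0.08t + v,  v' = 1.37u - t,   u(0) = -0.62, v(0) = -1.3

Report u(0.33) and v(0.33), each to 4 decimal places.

-1.0490, -1.5803

Euler on (u,v): u_{n+1} = u_n + h·u', v_{n+1} = v_n + h·v'.
0.000000: (-0.620000, -1.300000); f=(-1.300000, -0.849400) → (-1.049000, -1.580302)
(u(0.33), v(0.33)) ≈ (-1.0490, -1.5803)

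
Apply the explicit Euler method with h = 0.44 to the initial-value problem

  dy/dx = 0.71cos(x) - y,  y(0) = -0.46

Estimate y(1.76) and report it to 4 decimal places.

0.2873

Euler: y_{n+1} = y_n + h·f(x_n, y_n).
x=0.000000, y=-0.460000: f=1.170000 → y ← -0.460000 + 0.44·1.170000 = 0.054800
x=0.440000, y=0.054800: f=0.587574 → y ← 0.054800 + 0.44·0.587574 = 0.313332
x=0.880000, y=0.313332: f=0.139045 → y ← 0.313332 + 0.44·0.139045 = 0.374512
x=1.320000, y=0.374512: f=-0.198308 → y ← 0.374512 + 0.44·(-0.198308) = 0.287257
y(1.76) ≈ 0.2873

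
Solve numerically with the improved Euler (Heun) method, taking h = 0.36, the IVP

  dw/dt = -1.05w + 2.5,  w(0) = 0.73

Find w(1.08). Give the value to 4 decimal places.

Heun: k1 = f(t_n, w_n); k2 = f(t_n + h, w_n + h·k1); w_{n+1} = w_n + (h/2)·(k1 + k2).
t=0.000000, w=0.730000:
  k1 = f(0.000000, 0.730000) = 1.733500
  k2 = f(0.360000, 1.354060) = 1.078237
  w ← 0.730000 + (0.36/2)·(1.733500 + 1.078237) = 1.236113
t=0.360000, w=1.236113:
  k1 = f(0.360000, 1.236113) = 1.202082
  k2 = f(0.720000, 1.668862) = 0.747695
  w ← 1.236113 + (0.36/2)·(1.202082 + 0.747695) = 1.587072
t=0.720000, w=1.587072:
  k1 = f(0.720000, 1.587072) = 0.833574
  k2 = f(1.080000, 1.887159) = 0.518483
  w ← 1.587072 + (0.36/2)·(0.833574 + 0.518483) = 1.830443
w(1.08) ≈ 1.8304

1.8304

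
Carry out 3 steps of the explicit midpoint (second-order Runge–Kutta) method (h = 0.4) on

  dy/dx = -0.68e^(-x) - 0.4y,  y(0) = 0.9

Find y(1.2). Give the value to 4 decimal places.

Midpoint: k1 = f(x_n, y_n); k2 = f(x_n + h/2, y_n + (h/2)·k1); y_{n+1} = y_n + h·k2.
x=0.000000, y=0.900000:
  k1 = f(0.000000, 0.900000) = -1.040000
  k2 = f(0.200000, 0.692000) = -0.833537
  y ← 0.900000 + 0.4·(-0.833537) = 0.566585
x=0.400000, y=0.566585:
  k1 = f(0.400000, 0.566585) = -0.682452
  k2 = f(0.600000, 0.430095) = -0.545230
  y ← 0.566585 + 0.4·(-0.545230) = 0.348493
x=0.800000, y=0.348493:
  k1 = f(0.800000, 0.348493) = -0.444941
  k2 = f(1.000000, 0.259505) = -0.353960
  y ← 0.348493 + 0.4·(-0.353960) = 0.206909
y(1.2) ≈ 0.2069

0.2069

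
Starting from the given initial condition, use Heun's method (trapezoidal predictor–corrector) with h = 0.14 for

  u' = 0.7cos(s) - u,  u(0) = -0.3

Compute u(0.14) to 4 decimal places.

-0.1703

Heun: k1 = f(s_n, u_n); k2 = f(s_n + h, u_n + h·k1); u_{n+1} = u_n + (h/2)·(k1 + k2).
s=0.000000, u=-0.300000:
  k1 = f(0.000000, -0.300000) = 1.000000
  k2 = f(0.140000, -0.160000) = 0.853151
  u ← -0.300000 + (0.14/2)·(1.000000 + 0.853151) = -0.170279
u(0.14) ≈ -0.1703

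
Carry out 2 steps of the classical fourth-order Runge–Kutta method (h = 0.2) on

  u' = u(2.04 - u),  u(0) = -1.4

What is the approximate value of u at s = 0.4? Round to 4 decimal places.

RK4: k1 = f(s_n, u_n); k2 = f(s_n + h/2, u_n + (h/2)·k1); k3 = f(s_n + h/2, u_n + (h/2)·k2); k4 = f(s_n + h, u_n + h·k3); u_{n+1} = u_n + (h/6)·(k1 + 2k2 + 2k3 + k4).
s=0.000000, u=-1.400000:
  k1 = f(0.000000, -1.400000) = -4.816000
  k2 = f(0.100000, -1.881600) = -7.378883
  k3 = f(0.100000, -2.137888) = -8.931858
  k4 = f(0.200000, -3.186372) = -16.653162
  u ← -1.400000 + (0.2/6)·(k1 + 2k2 + 2k3 + k4) = -3.203021
s=0.200000, u=-3.203021:
  k1 = f(0.200000, -3.203021) = -16.793510
  k2 = f(0.300000, -4.882372) = -33.797601
  k3 = f(0.300000, -6.582782) = -56.761888
  k4 = f(0.400000, -14.555399) = -241.552655
  u ← -3.203021 + (0.2/6)·(k1 + 2k2 + 2k3 + k4) = -17.851860
u(0.4) ≈ -17.8519

-17.8519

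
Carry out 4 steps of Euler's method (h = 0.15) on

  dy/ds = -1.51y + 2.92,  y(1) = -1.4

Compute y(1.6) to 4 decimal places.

0.7404

Euler: y_{n+1} = y_n + h·f(s_n, y_n).
s=1.000000, y=-1.400000: f=5.034000 → y ← -1.400000 + 0.15·5.034000 = -0.644900
s=1.150000, y=-0.644900: f=3.893799 → y ← -0.644900 + 0.15·3.893799 = -0.060830
s=1.300000, y=-0.060830: f=3.011854 → y ← -0.060830 + 0.15·3.011854 = 0.390948
s=1.450000, y=0.390948: f=2.329669 → y ← 0.390948 + 0.15·2.329669 = 0.740398
y(1.6) ≈ 0.7404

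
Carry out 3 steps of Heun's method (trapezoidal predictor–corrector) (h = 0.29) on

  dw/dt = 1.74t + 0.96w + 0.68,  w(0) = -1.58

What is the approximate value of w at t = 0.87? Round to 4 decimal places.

-1.8507

Heun: k1 = f(t_n, w_n); k2 = f(t_n + h, w_n + h·k1); w_{n+1} = w_n + (h/2)·(k1 + k2).
t=0.000000, w=-1.580000:
  k1 = f(0.000000, -1.580000) = -0.836800
  k2 = f(0.290000, -1.822672) = -0.565165
  w ← -1.580000 + (0.29/2)·(-0.836800 + (-0.565165)) = -1.783285
t=0.290000, w=-1.783285:
  k1 = f(0.290000, -1.783285) = -0.527354
  k2 = f(0.580000, -1.936217) = -0.169569
  w ← -1.783285 + (0.29/2)·(-0.527354 + (-0.169569)) = -1.884339
t=0.580000, w=-1.884339:
  k1 = f(0.580000, -1.884339) = -0.119765
  k2 = f(0.870000, -1.919071) = 0.351492
  w ← -1.884339 + (0.29/2)·(-0.119765 + 0.351492) = -1.850738
w(0.87) ≈ -1.8507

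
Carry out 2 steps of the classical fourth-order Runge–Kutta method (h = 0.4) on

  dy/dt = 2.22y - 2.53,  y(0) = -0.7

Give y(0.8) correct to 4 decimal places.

RK4: k1 = f(t_n, y_n); k2 = f(t_n + h/2, y_n + (h/2)·k1); k3 = f(t_n + h/2, y_n + (h/2)·k2); k4 = f(t_n + h, y_n + h·k3); y_{n+1} = y_n + (h/6)·(k1 + 2k2 + 2k3 + k4).
t=0.000000, y=-0.700000:
  k1 = f(0.000000, -0.700000) = -4.084000
  k2 = f(0.200000, -1.516800) = -5.897296
  k3 = f(0.200000, -1.879459) = -6.702399
  k4 = f(0.400000, -3.380960) = -10.035731
  y ← -0.700000 + (0.4/6)·(k1 + 2k2 + 2k3 + k4) = -3.321275
t=0.400000, y=-3.321275:
  k1 = f(0.400000, -3.321275) = -9.903230
  k2 = f(0.600000, -5.301921) = -14.300264
  k3 = f(0.600000, -6.181328) = -16.252547
  k4 = f(0.800000, -9.822294) = -24.335492
  y ← -3.321275 + (0.4/6)·(k1 + 2k2 + 2k3 + k4) = -9.677564
y(0.8) ≈ -9.6776

-9.6776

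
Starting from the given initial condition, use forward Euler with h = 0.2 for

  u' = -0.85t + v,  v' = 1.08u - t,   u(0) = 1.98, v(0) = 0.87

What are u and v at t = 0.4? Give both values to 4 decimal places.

2.3795, 1.7229

Euler on (u,v): u_{n+1} = u_n + h·u', v_{n+1} = v_n + h·v'.
0.000000: (1.980000, 0.870000); f=(0.870000, 2.138400) → (2.154000, 1.297680)
0.200000: (2.154000, 1.297680); f=(1.127680, 2.126320) → (2.379536, 1.722944)
(u(0.4), v(0.4)) ≈ (2.3795, 1.7229)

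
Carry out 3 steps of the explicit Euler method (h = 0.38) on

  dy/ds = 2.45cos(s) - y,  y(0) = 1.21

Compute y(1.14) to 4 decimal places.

Euler: y_{n+1} = y_n + h·f(s_n, y_n).
s=0.000000, y=1.210000: f=1.240000 → y ← 1.210000 + 0.38·1.240000 = 1.681200
s=0.380000, y=1.681200: f=0.594028 → y ← 1.681200 + 0.38·0.594028 = 1.906931
s=0.760000, y=1.906931: f=-0.131083 → y ← 1.906931 + 0.38·(-0.131083) = 1.857119
y(1.14) ≈ 1.8571

1.8571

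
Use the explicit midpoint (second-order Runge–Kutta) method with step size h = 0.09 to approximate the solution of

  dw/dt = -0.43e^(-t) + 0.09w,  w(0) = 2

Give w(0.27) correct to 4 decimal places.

1.9462

Midpoint: k1 = f(t_n, w_n); k2 = f(t_n + h/2, w_n + (h/2)·k1); w_{n+1} = w_n + h·k2.
t=0.000000, w=2.000000:
  k1 = f(0.000000, 2.000000) = -0.250000
  k2 = f(0.045000, 1.988750) = -0.232091
  w ← 2.000000 + 0.09·(-0.232091) = 1.979112
t=0.090000, w=1.979112:
  k1 = f(0.090000, 1.979112) = -0.214870
  k2 = f(0.135000, 1.969443) = -0.198448
  w ← 1.979112 + 0.09·(-0.198448) = 1.961251
t=0.180000, w=1.961251:
  k1 = f(0.180000, 1.961251) = -0.182654
  k2 = f(0.225000, 1.953032) = -0.167589
  w ← 1.961251 + 0.09·(-0.167589) = 1.946168
w(0.27) ≈ 1.9462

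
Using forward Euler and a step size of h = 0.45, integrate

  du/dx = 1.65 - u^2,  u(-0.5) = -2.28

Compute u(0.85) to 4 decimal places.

Euler: u_{n+1} = u_n + h·f(x_n, u_n).
x=-0.500000, u=-2.280000: f=-3.548400 → u ← -2.280000 + 0.45·(-3.548400) = -3.876780
x=-0.050000, u=-3.876780: f=-13.379423 → u ← -3.876780 + 0.45·(-13.379423) = -9.897520
x=0.400000, u=-9.897520: f=-96.310911 → u ← -9.897520 + 0.45·(-96.310911) = -53.237430
u(0.85) ≈ -53.2374

-53.2374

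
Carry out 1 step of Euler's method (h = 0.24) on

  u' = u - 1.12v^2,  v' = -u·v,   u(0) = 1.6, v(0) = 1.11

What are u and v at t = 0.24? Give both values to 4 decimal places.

1.6528, 0.6838

Euler on (u,v): u_{n+1} = u_n + h·u', v_{n+1} = v_n + h·v'.
0.000000: (1.600000, 1.110000); f=(0.220048, -1.776000) → (1.652812, 0.683760)
(u(0.24), v(0.24)) ≈ (1.6528, 0.6838)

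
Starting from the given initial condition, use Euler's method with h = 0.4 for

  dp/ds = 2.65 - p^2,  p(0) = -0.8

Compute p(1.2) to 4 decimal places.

1.6712

Euler: p_{n+1} = p_n + h·f(s_n, p_n).
s=0.000000, p=-0.800000: f=2.010000 → p ← -0.800000 + 0.4·2.010000 = 0.004000
s=0.400000, p=0.004000: f=2.649984 → p ← 0.004000 + 0.4·2.649984 = 1.063994
s=0.800000, p=1.063994: f=1.517918 → p ← 1.063994 + 0.4·1.517918 = 1.671161
p(1.2) ≈ 1.6712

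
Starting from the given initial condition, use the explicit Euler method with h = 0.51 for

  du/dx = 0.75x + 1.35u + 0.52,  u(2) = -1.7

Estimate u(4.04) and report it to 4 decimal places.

-1.3519

Euler: u_{n+1} = u_n + h·f(x_n, u_n).
x=2.000000, u=-1.700000: f=-0.275000 → u ← -1.700000 + 0.51·(-0.275000) = -1.840250
x=2.510000, u=-1.840250: f=-0.081838 → u ← -1.840250 + 0.51·(-0.081838) = -1.881987
x=3.020000, u=-1.881987: f=0.244317 → u ← -1.881987 + 0.51·0.244317 = -1.757385
x=3.530000, u=-1.757385: f=0.795030 → u ← -1.757385 + 0.51·0.795030 = -1.351920
u(4.04) ≈ -1.3519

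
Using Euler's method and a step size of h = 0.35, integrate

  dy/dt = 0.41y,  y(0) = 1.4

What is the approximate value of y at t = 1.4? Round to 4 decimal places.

2.3937

Euler: y_{n+1} = y_n + h·f(t_n, y_n).
t=0.000000, y=1.400000: f=0.574000 → y ← 1.400000 + 0.35·0.574000 = 1.600900
t=0.350000, y=1.600900: f=0.656369 → y ← 1.600900 + 0.35·0.656369 = 1.830629
t=0.700000, y=1.830629: f=0.750558 → y ← 1.830629 + 0.35·0.750558 = 2.093324
t=1.050000, y=2.093324: f=0.858263 → y ← 2.093324 + 0.35·0.858263 = 2.393716
y(1.4) ≈ 2.3937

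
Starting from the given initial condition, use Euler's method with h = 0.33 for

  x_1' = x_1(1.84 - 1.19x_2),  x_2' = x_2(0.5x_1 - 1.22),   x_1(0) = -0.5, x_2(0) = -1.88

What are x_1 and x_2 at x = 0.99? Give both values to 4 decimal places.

Euler on (x_1,x_2): x_1_{n+1} = x_1_n + h·x_1', x_2_{n+1} = x_2_n + h·x_2'.
0.000000: (-0.500000, -1.880000); f=(-2.038600, 2.763600) → (-1.172738, -0.968012)
0.330000: (-1.172738, -0.968012); f=(-3.508755, 1.748587) → (-2.330627, -0.390978)
0.660000: (-2.330627, -0.390978); f=(-5.372711, 0.932606) → (-4.103622, -0.083218)
(x_1(0.99), x_2(0.99)) ≈ (-4.1036, -0.0832)

-4.1036, -0.0832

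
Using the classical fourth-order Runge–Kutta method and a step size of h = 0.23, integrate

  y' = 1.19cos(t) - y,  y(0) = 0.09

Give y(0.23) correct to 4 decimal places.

RK4: k1 = f(t_n, y_n); k2 = f(t_n + h/2, y_n + (h/2)·k1); k3 = f(t_n + h/2, y_n + (h/2)·k2); k4 = f(t_n + h, y_n + h·k3); y_{n+1} = y_n + (h/6)·(k1 + 2k2 + 2k3 + k4).
t=0.000000, y=0.090000:
  k1 = f(0.000000, 0.090000) = 1.100000
  k2 = f(0.115000, 0.216500) = 0.965640
  k3 = f(0.115000, 0.201049) = 0.981091
  k4 = f(0.230000, 0.315651) = 0.843012
  y ← 0.090000 + (0.23/6)·(k1 + 2k2 + 2k3 + k4) = 0.313732
y(0.23) ≈ 0.3137

0.3137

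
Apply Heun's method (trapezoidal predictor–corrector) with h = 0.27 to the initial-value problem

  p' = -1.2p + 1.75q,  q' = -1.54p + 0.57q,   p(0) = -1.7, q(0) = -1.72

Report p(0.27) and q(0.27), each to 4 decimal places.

-1.8150, -1.1894

Heun on (p,q): k1 = f(t_n, state_n); k2 = f(t_n + h, state_n + h·k1); state_{n+1} = state_n + (h/2)·(k1 + k2).
0.000000: (-1.700000, -1.720000)
  k1 = (-0.970000, 1.637600)
  predictor → (-1.961900, -1.277848)
  k2 = (0.118046, 2.292953)
  → (-1.815014, -1.189375)
(p(0.27), q(0.27)) ≈ (-1.8150, -1.1894)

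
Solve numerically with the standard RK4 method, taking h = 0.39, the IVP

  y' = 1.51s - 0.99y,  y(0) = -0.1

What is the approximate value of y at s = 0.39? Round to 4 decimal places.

RK4: k1 = f(s_n, y_n); k2 = f(s_n + h/2, y_n + (h/2)·k1); k3 = f(s_n + h/2, y_n + (h/2)·k2); k4 = f(s_n + h, y_n + h·k3); y_{n+1} = y_n + (h/6)·(k1 + 2k2 + 2k3 + k4).
s=0.000000, y=-0.100000:
  k1 = f(0.000000, -0.100000) = 0.099000
  k2 = f(0.195000, -0.080695) = 0.374338
  k3 = f(0.195000, -0.027004) = 0.321184
  k4 = f(0.390000, 0.025262) = 0.563891
  y ← -0.100000 + (0.39/6)·(k1 + 2k2 + 2k3 + k4) = 0.033506
y(0.39) ≈ 0.0335

0.0335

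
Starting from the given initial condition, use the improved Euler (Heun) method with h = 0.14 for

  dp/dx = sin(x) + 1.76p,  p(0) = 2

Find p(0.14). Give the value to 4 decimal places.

Heun: k1 = f(x_n, p_n); k2 = f(x_n + h, p_n + h·k1); p_{n+1} = p_n + (h/2)·(k1 + k2).
x=0.000000, p=2.000000:
  k1 = f(0.000000, 2.000000) = 3.520000
  k2 = f(0.140000, 2.492800) = 4.526871
  p ← 2.000000 + (0.14/2)·(3.520000 + 4.526871) = 2.563281
p(0.14) ≈ 2.5633

2.5633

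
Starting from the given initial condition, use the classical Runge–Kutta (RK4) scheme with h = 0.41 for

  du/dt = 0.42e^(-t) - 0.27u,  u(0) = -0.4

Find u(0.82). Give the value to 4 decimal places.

RK4: k1 = f(t_n, u_n); k2 = f(t_n + h/2, u_n + (h/2)·k1); k3 = f(t_n + h/2, u_n + (h/2)·k2); k4 = f(t_n + h, u_n + h·k3); u_{n+1} = u_n + (h/6)·(k1 + 2k2 + 2k3 + k4).
t=0.000000, u=-0.400000:
  k1 = f(0.000000, -0.400000) = 0.528000
  k2 = f(0.205000, -0.291760) = 0.420927
  k3 = f(0.205000, -0.313710) = 0.426854
  k4 = f(0.410000, -0.224990) = 0.339480
  u ← -0.400000 + (0.41/6)·(k1 + 2k2 + 2k3 + k4) = -0.224859
t=0.410000, u=-0.224859:
  k1 = f(0.410000, -0.224859) = 0.339445
  k2 = f(0.615000, -0.155273) = 0.268993
  k3 = f(0.615000, -0.169715) = 0.272892
  k4 = f(0.820000, -0.112973) = 0.215484
  u ← -0.224859 + (0.41/6)·(k1 + 2k2 + 2k3 + k4) = -0.112881
u(0.82) ≈ -0.1129

-0.1129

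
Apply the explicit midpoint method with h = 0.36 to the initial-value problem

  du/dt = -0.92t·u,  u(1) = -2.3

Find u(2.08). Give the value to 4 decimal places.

-0.5156

Midpoint: k1 = f(t_n, u_n); k2 = f(t_n + h/2, u_n + (h/2)·k1); u_{n+1} = u_n + h·k2.
t=1.000000, u=-2.300000:
  k1 = f(1.000000, -2.300000) = 2.116000
  k2 = f(1.180000, -1.919120) = 2.083397
  u ← -2.300000 + 0.36·2.083397 = -1.549977
t=1.360000, u=-1.549977:
  k1 = f(1.360000, -1.549977) = 1.939331
  k2 = f(1.540000, -1.200898) = 1.701432
  u ← -1.549977 + 0.36·1.701432 = -0.937462
t=1.720000, u=-0.937462:
  k1 = f(1.720000, -0.937462) = 1.483440
  k2 = f(1.900000, -0.670443) = 1.171934
  u ← -0.937462 + 0.36·1.171934 = -0.515566
u(2.08) ≈ -0.5156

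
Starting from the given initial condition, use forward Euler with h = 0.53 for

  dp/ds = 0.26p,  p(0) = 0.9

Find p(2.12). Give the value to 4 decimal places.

1.5084

Euler: p_{n+1} = p_n + h·f(s_n, p_n).
s=0.000000, p=0.900000: f=0.234000 → p ← 0.900000 + 0.53·0.234000 = 1.024020
s=0.530000, p=1.024020: f=0.266245 → p ← 1.024020 + 0.53·0.266245 = 1.165130
s=1.060000, p=1.165130: f=0.302934 → p ← 1.165130 + 0.53·0.302934 = 1.325685
s=1.590000, p=1.325685: f=0.344678 → p ← 1.325685 + 0.53·0.344678 = 1.508364
p(2.12) ≈ 1.5084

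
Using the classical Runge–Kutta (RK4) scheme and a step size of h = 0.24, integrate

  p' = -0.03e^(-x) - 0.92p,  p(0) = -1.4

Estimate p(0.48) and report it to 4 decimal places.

RK4: k1 = f(x_n, p_n); k2 = f(x_n + h/2, p_n + (h/2)·k1); k3 = f(x_n + h/2, p_n + (h/2)·k2); k4 = f(x_n + h, p_n + h·k3); p_{n+1} = p_n + (h/6)·(k1 + 2k2 + 2k3 + k4).
x=0.000000, p=-1.400000:
  k1 = f(0.000000, -1.400000) = 1.258000
  k2 = f(0.120000, -1.249040) = 1.122509
  k3 = f(0.120000, -1.265299) = 1.137467
  k4 = f(0.240000, -1.127008) = 1.013248
  p ← -1.400000 + (0.24/6)·(k1 + 2k2 + 2k3 + k4) = -1.128352
x=0.240000, p=-1.128352:
  k1 = f(0.240000, -1.128352) = 1.014485
  k2 = f(0.360000, -1.006614) = 0.905154
  k3 = f(0.360000, -1.019733) = 0.917224
  k4 = f(0.480000, -0.908218) = 0.816997
  p ← -1.128352 + (0.24/6)·(k1 + 2k2 + 2k3 + k4) = -0.909302
p(0.48) ≈ -0.9093

-0.9093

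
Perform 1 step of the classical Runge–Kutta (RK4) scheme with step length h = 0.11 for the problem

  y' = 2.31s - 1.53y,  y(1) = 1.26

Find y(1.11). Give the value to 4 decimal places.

1.3119

RK4: k1 = f(s_n, y_n); k2 = f(s_n + h/2, y_n + (h/2)·k1); k3 = f(s_n + h/2, y_n + (h/2)·k2); k4 = f(s_n + h, y_n + h·k3); y_{n+1} = y_n + (h/6)·(k1 + 2k2 + 2k3 + k4).
s=1.000000, y=1.260000:
  k1 = f(1.000000, 1.260000) = 0.382200
  k2 = f(1.055000, 1.281021) = 0.477088
  k3 = f(1.055000, 1.286240) = 0.469103
  k4 = f(1.110000, 1.311601) = 0.557350
  y ← 1.260000 + (0.11/6)·(k1 + 2k2 + 2k3 + k4) = 1.311919
y(1.11) ≈ 1.3119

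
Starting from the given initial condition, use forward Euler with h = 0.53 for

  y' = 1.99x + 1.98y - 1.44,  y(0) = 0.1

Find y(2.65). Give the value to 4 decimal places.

Euler: y_{n+1} = y_n + h·f(x_n, y_n).
x=0.000000, y=0.100000: f=-1.242000 → y ← 0.100000 + 0.53·(-1.242000) = -0.558260
x=0.530000, y=-0.558260: f=-1.490655 → y ← -0.558260 + 0.53·(-1.490655) = -1.348307
x=1.060000, y=-1.348307: f=-2.000248 → y ← -1.348307 + 0.53·(-2.000248) = -2.408438
x=1.590000, y=-2.408438: f=-3.044608 → y ← -2.408438 + 0.53·(-3.044608) = -4.022081
x=2.120000, y=-4.022081: f=-5.184920 → y ← -4.022081 + 0.53·(-5.184920) = -6.770088
y(2.65) ≈ -6.7701

-6.7701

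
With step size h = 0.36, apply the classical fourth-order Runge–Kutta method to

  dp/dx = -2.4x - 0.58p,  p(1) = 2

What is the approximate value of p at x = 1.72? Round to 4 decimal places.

RK4: k1 = f(x_n, p_n); k2 = f(x_n + h/2, p_n + (h/2)·k1); k3 = f(x_n + h/2, p_n + (h/2)·k2); k4 = f(x_n + h, p_n + h·k3); p_{n+1} = p_n + (h/6)·(k1 + 2k2 + 2k3 + k4).
x=1.000000, p=2.000000:
  k1 = f(1.000000, 2.000000) = -3.560000
  k2 = f(1.180000, 1.359200) = -3.620336
  k3 = f(1.180000, 1.348340) = -3.614037
  k4 = f(1.360000, 0.698947) = -3.669389
  p ← 2.000000 + (0.36/6)·(k1 + 2k2 + 2k3 + k4) = 0.698112
x=1.360000, p=0.698112:
  k1 = f(1.360000, 0.698112) = -3.668905
  k2 = f(1.540000, 0.037709) = -3.717871
  k3 = f(1.540000, 0.028895) = -3.712759
  k4 = f(1.720000, -0.638481) = -3.757681
  p ← 0.698112 + (0.36/6)·(k1 + 2k2 + 2k3 + k4) = -0.639159
p(1.72) ≈ -0.6392

-0.6392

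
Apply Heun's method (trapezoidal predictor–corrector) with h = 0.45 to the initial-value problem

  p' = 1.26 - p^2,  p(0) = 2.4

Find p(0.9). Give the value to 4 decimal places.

1.3780

Heun: k1 = f(x_n, p_n); k2 = f(x_n + h, p_n + h·k1); p_{n+1} = p_n + (h/2)·(k1 + k2).
x=0.000000, p=2.400000:
  k1 = f(0.000000, 2.400000) = -4.500000
  k2 = f(0.450000, 0.375000) = 1.119375
  p ← 2.400000 + (0.45/2)·(-4.500000 + 1.119375) = 1.639359
x=0.450000, p=1.639359:
  k1 = f(0.450000, 1.639359) = -1.427499
  k2 = f(0.900000, 0.996985) = 0.266021
  p ← 1.639359 + (0.45/2)·(-1.427499 + 0.266021) = 1.378027
p(0.9) ≈ 1.3780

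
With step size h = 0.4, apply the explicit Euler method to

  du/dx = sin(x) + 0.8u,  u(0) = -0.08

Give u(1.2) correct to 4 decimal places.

Euler: u_{n+1} = u_n + h·f(x_n, u_n).
x=0.000000, u=-0.080000: f=-0.064000 → u ← -0.080000 + 0.4·(-0.064000) = -0.105600
x=0.400000, u=-0.105600: f=0.304938 → u ← -0.105600 + 0.4·0.304938 = 0.016375
x=0.800000, u=0.016375: f=0.730456 → u ← 0.016375 + 0.4·0.730456 = 0.308558
u(1.2) ≈ 0.3086

0.3086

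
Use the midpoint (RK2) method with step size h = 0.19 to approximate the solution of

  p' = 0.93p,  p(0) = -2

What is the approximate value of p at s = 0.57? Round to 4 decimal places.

Midpoint: k1 = f(s_n, p_n); k2 = f(s_n + h/2, p_n + (h/2)·k1); p_{n+1} = p_n + h·k2.
s=0.000000, p=-2.000000:
  k1 = f(0.000000, -2.000000) = -1.860000
  k2 = f(0.095000, -2.176700) = -2.024331
  p ← -2.000000 + 0.19·(-2.024331) = -2.384623
s=0.190000, p=-2.384623:
  k1 = f(0.190000, -2.384623) = -2.217699
  k2 = f(0.285000, -2.595304) = -2.413633
  p ← -2.384623 + 0.19·(-2.413633) = -2.843213
s=0.380000, p=-2.843213:
  k1 = f(0.380000, -2.843213) = -2.644188
  k2 = f(0.475000, -3.094411) = -2.877802
  p ← -2.843213 + 0.19·(-2.877802) = -3.389996
p(0.57) ≈ -3.3900

-3.3900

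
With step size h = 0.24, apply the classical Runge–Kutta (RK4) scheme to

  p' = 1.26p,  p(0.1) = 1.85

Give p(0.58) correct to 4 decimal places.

3.3870

RK4: k1 = f(s_n, p_n); k2 = f(s_n + h/2, p_n + (h/2)·k1); k3 = f(s_n + h/2, p_n + (h/2)·k2); k4 = f(s_n + h, p_n + h·k3); p_{n+1} = p_n + (h/6)·(k1 + 2k2 + 2k3 + k4).
s=0.100000, p=1.850000:
  k1 = f(0.100000, 1.850000) = 2.331000
  k2 = f(0.220000, 2.129720) = 2.683447
  k3 = f(0.220000, 2.172014) = 2.736737
  k4 = f(0.340000, 2.506817) = 3.158589
  p ← 1.850000 + (0.24/6)·(k1 + 2k2 + 2k3 + k4) = 2.503198
s=0.340000, p=2.503198:
  k1 = f(0.340000, 2.503198) = 3.154030
  k2 = f(0.460000, 2.881682) = 3.630919
  k3 = f(0.460000, 2.938909) = 3.703025
  k4 = f(0.580000, 3.391924) = 4.273825
  p ← 2.503198 + (0.24/6)·(k1 + 2k2 + 2k3 + k4) = 3.387028
p(0.58) ≈ 3.3870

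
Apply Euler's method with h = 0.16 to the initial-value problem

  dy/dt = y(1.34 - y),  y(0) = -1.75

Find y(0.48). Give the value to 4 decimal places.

Euler: y_{n+1} = y_n + h·f(t_n, y_n).
t=0.000000, y=-1.750000: f=-5.407500 → y ← -1.750000 + 0.16·(-5.407500) = -2.615200
t=0.160000, y=-2.615200: f=-10.343639 → y ← -2.615200 + 0.16·(-10.343639) = -4.270182
t=0.320000, y=-4.270182: f=-23.956501 → y ← -4.270182 + 0.16·(-23.956501) = -8.103222
y(0.48) ≈ -8.1032

-8.1032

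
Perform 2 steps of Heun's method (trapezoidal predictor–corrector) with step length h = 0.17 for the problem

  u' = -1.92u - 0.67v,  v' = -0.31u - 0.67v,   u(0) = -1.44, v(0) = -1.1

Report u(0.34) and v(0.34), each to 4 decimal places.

-0.6135, -0.7901

Heun on (u,v): k1 = f(t_n, state_n); k2 = f(t_n + h, state_n + h·k1); state_{n+1} = state_n + (h/2)·(k1 + k2).
0.000000: (-1.440000, -1.100000)
  k1 = (3.501800, 1.183400)
  predictor → (-0.844694, -0.898822)
  k2 = (2.224023, 0.864066)
  → (-0.953305, -0.925965)
0.170000: (-0.953305, -0.925965)
  k1 = (2.450742, 0.915921)
  predictor → (-0.536679, -0.770259)
  k2 = (1.546497, 0.682444)
  → (-0.613540, -0.790104)
(u(0.34), v(0.34)) ≈ (-0.6135, -0.7901)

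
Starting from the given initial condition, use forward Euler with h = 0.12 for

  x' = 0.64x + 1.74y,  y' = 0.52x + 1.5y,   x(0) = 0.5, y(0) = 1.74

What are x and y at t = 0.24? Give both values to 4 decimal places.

1.4062, 2.5159

Euler on (x,y): x_{n+1} = x_n + h·x', y_{n+1} = y_n + h·y'.
0.000000: (0.500000, 1.740000); f=(3.347600, 2.870000) → (0.901712, 2.084400)
0.120000: (0.901712, 2.084400); f=(4.203952, 3.595490) → (1.406186, 2.515859)
(x(0.24), y(0.24)) ≈ (1.4062, 2.5159)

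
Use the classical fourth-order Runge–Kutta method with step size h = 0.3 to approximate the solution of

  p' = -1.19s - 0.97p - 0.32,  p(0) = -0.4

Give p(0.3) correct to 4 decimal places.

-0.4310

RK4: k1 = f(s_n, p_n); k2 = f(s_n + h/2, p_n + (h/2)·k1); k3 = f(s_n + h/2, p_n + (h/2)·k2); k4 = f(s_n + h, p_n + h·k3); p_{n+1} = p_n + (h/6)·(k1 + 2k2 + 2k3 + k4).
s=0.000000, p=-0.400000:
  k1 = f(0.000000, -0.400000) = 0.068000
  k2 = f(0.150000, -0.389800) = -0.120394
  k3 = f(0.150000, -0.418059) = -0.092983
  k4 = f(0.300000, -0.427895) = -0.261942
  p ← -0.400000 + (0.3/6)·(k1 + 2k2 + 2k3 + k4) = -0.431035
p(0.3) ≈ -0.4310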